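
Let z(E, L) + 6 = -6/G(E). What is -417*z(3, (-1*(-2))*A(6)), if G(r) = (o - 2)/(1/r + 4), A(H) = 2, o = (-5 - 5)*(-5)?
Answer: 21823/8 ≈ 2727.9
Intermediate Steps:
o = 50 (o = -10*(-5) = 50)
G(r) = 48/(4 + 1/r) (G(r) = (50 - 2)/(1/r + 4) = 48/(4 + 1/r))
z(E, L) = -6 - (1 + 4*E)/(8*E) (z(E, L) = -6 - 6*(1 + 4*E)/(48*E) = -6 - (1 + 4*E)/(8*E))
-417*z(3, (-1*(-2))*A(6)) = -417*(-1 - 52*3)/(8*3) = -417*(-1 - 156)/(8*3) = -417*(-157)/(8*3) = -417*(-157/24) = 21823/8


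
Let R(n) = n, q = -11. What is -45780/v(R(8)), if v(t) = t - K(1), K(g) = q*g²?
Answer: -45780/19 ≈ -2409.5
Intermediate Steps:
K(g) = -11*g²
v(t) = 11 + t (v(t) = t - (-11)*1² = t - (-11) = t - 1*(-11) = t + 11 = 11 + t)
-45780/v(R(8)) = -45780/(11 + 8) = -45780/19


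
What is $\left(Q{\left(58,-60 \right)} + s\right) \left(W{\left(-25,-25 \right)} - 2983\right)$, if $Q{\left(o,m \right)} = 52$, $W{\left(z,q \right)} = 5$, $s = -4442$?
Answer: $13073420$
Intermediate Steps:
$\left(Q{\left(58,-60 \right)} + s\right) \left(W{\left(-25,-25 \right)} - 2983\right) = \left(52 - 4442\right) \left(5 - 2983\right) = \left(-4390\right) \left(-2978\right) = 13073420$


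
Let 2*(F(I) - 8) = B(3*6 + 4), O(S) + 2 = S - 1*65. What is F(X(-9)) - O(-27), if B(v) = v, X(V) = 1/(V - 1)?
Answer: 113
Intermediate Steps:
O(S) = -67 + S (O(S) = -2 + (S - 1*65) = -2 + (S - 65) = -2 + (-65 + S) = -67 + S)
X(V) = 1/(-1 + V)
F(I) = 19 (F(I) = 8 + (3*6 + 4)/2 = 8 + (18 + 4)/2 = 8 + (½)*22 = 8 + 11 = 19)
F(X(-9)) - O(-27) = 19 - (-67 - 27) = 19 - 1*(-94) = 19 + 94 = 113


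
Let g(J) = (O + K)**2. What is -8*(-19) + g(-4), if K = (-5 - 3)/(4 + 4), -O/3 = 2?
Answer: 201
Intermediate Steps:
O = -6 (O = -3*2 = -6)
K = -1 (K = -8/8 = -8*1/8 = -1)
g(J) = 49 (g(J) = (-6 - 1)**2 = (-7)**2 = 49)
-8*(-19) + g(-4) = -8*(-19) + 49 = 152 + 49 = 201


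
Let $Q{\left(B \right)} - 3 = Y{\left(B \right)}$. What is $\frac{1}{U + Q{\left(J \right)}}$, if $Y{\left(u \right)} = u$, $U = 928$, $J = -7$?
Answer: $\frac{1}{924} \approx 0.0010823$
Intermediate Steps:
$Q{\left(B \right)} = 3 + B$
$\frac{1}{U + Q{\left(J \right)}} = \frac{1}{928 + \left(3 - 7\right)} = \frac{1}{928 - 4} = \frac{1}{924}$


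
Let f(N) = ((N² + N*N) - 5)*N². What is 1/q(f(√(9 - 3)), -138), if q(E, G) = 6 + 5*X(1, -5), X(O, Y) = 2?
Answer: 1/16 ≈ 0.062500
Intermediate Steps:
f(N) = N²*(-5 + 2*N²) (f(N) = ((N² + N²) - 5)*N² = (2*N² - 5)*N² = (-5 + 2*N²)*N² = N²*(-5 + 2*N²))
q(E, G) = 16 (q(E, G) = 6 + 5*2 = 6 + 10 = 16)
1/q(f(√(9 - 3)), -138) = 1/16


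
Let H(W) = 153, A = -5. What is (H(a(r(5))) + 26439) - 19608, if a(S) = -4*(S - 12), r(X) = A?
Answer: 6984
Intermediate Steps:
r(X) = -5
a(S) = 48 - 4*S (a(S) = -4*(-12 + S) = 48 - 4*S)
(H(a(r(5))) + 26439) - 19608 = (153 + 26439) - 19608 = 26592 - 19608 = 6984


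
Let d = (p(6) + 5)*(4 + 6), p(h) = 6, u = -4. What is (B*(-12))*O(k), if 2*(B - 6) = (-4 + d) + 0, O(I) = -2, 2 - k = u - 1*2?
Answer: 1416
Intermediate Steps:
k = 8 (k = 2 - (-4 - 1*2) = 2 - (-4 - 2) = 2 - 1*(-6) = 2 + 6 = 8)
d = 110 (d = (6 + 5)*(4 + 6) = 11*10 = 110)
B = 59 (B = 6 + ((-4 + 110) + 0)/2 = 6 + (106 + 0)/2 = 6 + (1/2)*106 = 6 + 53 = 59)
(B*(-12))*O(k) = (59*(-12))*(-2) = -708*(-2) = 1416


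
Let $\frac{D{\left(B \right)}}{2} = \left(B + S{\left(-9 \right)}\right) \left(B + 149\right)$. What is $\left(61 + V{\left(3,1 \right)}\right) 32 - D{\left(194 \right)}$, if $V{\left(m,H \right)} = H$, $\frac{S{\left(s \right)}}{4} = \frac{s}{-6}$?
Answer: $-135216$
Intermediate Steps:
$S{\left(s \right)} = - \frac{2 s}{3}$ ($S{\left(s \right)} = 4 \frac{s}{-6} = 4 s \left(- \frac{1}{6}\right) = 4 \left(- \frac{s}{6}\right) = - \frac{2 s}{3}$)
$D{\left(B \right)} = 2 \left(6 + B\right) \left(149 + B\right)$ ($D{\left(B \right)} = 2 \left(B - -6\right) \left(B + 149\right) = 2 \left(B + 6\right) \left(149 + B\right) = 2 \left(6 + B\right) \left(149 + B\right)$)
$\left(61 + V{\left(3,1 \right)}\right) 32 - D{\left(194 \right)} = \left(61 + 1\right) 32 - \left(1788 + 2 \cdot 194^{2} + 310 \cdot 194\right) = 62 \cdot 32 - \left(1788 + 2 \cdot 37636 + 60140\right) = 1984 - \left(1788 + 75272 + 60140\right) = 1984 - 137200 = -135216$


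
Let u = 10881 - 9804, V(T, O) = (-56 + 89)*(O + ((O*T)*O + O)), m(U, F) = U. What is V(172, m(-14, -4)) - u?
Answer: 1110495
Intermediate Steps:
V(T, O) = 66*O + 33*T*O² (V(T, O) = 33*(O + (T*O² + O)) = 33*(O + (O + T*O²)) = 33*(2*O + T*O²) = 66*O + 33*T*O²)
u = 1077
V(172, m(-14, -4)) - u = 33*(-14)*(2 - 14*172) - 1*1077 = 33*(-14)*(2 - 2408) - 1077 = 33*(-14)*(-2406) - 1077 = 1111572 - 1077 = 1110495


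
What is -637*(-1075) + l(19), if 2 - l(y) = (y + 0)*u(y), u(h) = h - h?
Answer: 684777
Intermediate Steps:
u(h) = 0
l(y) = 2 (l(y) = 2 - (y + 0)*0 = 2 - y*0 = 2 - 1*0 = 2 + 0 = 2)
-637*(-1075) + l(19) = -637*(-1075) + 2 = 684775 + 2 = 684777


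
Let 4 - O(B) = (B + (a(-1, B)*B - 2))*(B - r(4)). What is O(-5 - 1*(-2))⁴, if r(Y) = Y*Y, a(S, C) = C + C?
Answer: 3969126001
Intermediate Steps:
a(S, C) = 2*C
r(Y) = Y²
O(B) = 4 - (-16 + B)*(-2 + B + 2*B²) (O(B) = 4 - (B + ((2*B)*B - 2))*(B - 1*4²) = 4 - (B + (2*B² - 2))*(B - 1*16) = 4 - (B + (-2 + 2*B²))*(B - 16) = 4 - (-2 + B + 2*B²)*(-16 + B) = 4 - (-16 + B)*(-2 + B + 2*B²))
O(-5 - 1*(-2))⁴ = (-28 - 2*(-5 - 1*(-2))³ + 18*(-5 - 1*(-2)) + 31*(-5 - 1*(-2))²)⁴ = (-28 - 2*(-5 + 2)³ + 18*(-5 + 2) + 31*(-5 + 2)²)⁴ = (-28 - 2*(-3)³ + 18*(-3) + 31*(-3)²)⁴ = (-28 - 2*(-27) - 54 + 31*9)⁴ = (-28 + 54 - 54 + 279)⁴ = 251⁴ = 3969126001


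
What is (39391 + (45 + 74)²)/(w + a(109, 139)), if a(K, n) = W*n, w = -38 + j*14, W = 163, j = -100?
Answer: 53552/21219 ≈ 2.5238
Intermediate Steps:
w = -1438 (w = -38 - 100*14 = -38 - 1400 = -1438)
a(K, n) = 163*n
(39391 + (45 + 74)²)/(w + a(109, 139)) = (39391 + (45 + 74)²)/(-1438 + 163*139) = (39391 + 119²)/(-1438 + 22657) = (39391 + 14161)/21219 = 53552*(1/21219) = 53552/21219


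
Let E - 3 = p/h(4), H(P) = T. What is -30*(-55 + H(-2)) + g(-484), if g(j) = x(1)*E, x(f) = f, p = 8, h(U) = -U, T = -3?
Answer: 1741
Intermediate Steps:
H(P) = -3
E = 1 (E = 3 + 8/((-1*4)) = 3 + 8/(-4) = 3 + 8*(-¼) = 3 - 2 = 1)
g(j) = 1 (g(j) = 1*1 = 1)
-30*(-55 + H(-2)) + g(-484) = -30*(-55 - 3) + 1 = -30*(-58) + 1 = 1740 + 1 = 1741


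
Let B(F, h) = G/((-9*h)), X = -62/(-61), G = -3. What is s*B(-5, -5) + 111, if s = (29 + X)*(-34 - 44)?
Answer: 81461/305 ≈ 267.09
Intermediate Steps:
X = 62/61 (X = -62*(-1/61) = 62/61 ≈ 1.0164)
s = -142818/61 (s = (29 + 62/61)*(-34 - 44) = (1831/61)*(-78) = -142818/61 ≈ -2341.3)
B(F, h) = 1/(3*h) (B(F, h) = -3*(-1/(9*h)) = -(-1)/(3*h) = 1/(3*h))
s*B(-5, -5) + 111 = -47606/(61*(-5)) + 111 = -47606*(-1)/(61*5) + 111 = -142818/61*(-1/15) + 111 = 47606/305 + 111 = 81461/305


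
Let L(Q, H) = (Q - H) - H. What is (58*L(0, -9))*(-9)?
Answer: -9396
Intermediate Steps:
L(Q, H) = Q - 2*H
(58*L(0, -9))*(-9) = (58*(0 - 2*(-9)))*(-9) = (58*(0 + 18))*(-9) = (58*18)*(-9) = 1044*(-9) = -9396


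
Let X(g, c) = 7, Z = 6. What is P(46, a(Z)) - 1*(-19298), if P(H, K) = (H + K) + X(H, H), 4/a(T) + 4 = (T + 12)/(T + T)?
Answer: 96747/5 ≈ 19349.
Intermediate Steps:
a(T) = 4/(-4 + (12 + T)/(2*T)) (a(T) = 4/(-4 + (T + 12)/(T + T)) = 4/(-4 + (12 + T)/((2*T))) = 4/(-4 + (12 + T)*(1/(2*T))) = 4/(-4 + (12 + T)/(2*T)))
P(H, K) = 7 + H + K (P(H, K) = (H + K) + 7 = 7 + H + K)
P(46, a(Z)) - 1*(-19298) = (7 + 46 - 8*6/(-12 + 7*6)) - 1*(-19298) = (7 + 46 - 8*6/(-12 + 42)) + 19298 = (7 + 46 - 8*6/30) + 19298 = (7 + 46 - 8*6*1/30) + 19298 = (7 + 46 - 8/5) + 19298 = 257/5 + 19298 = 96747/5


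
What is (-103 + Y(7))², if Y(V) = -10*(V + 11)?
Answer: 80089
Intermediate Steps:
Y(V) = -110 - 10*V (Y(V) = -10*(11 + V) = -110 - 10*V)
(-103 + Y(7))² = (-103 + (-110 - 10*7))² = (-103 + (-110 - 70))² = (-103 - 180)² = (-283)² = 80089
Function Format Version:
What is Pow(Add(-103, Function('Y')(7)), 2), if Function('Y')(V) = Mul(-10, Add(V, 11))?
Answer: 80089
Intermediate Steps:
Function('Y')(V) = Add(-110, Mul(-10, V)) (Function('Y')(V) = Mul(-10, Add(11, V)) = Add(-110, Mul(-10, V)))
Pow(Add(-103, Function('Y')(7)), 2) = Pow(Add(-103, Add(-110, Mul(-10, 7))), 2) = Pow(Add(-103, Add(-110, -70)), 2) = Pow(Add(-103, -180), 2) = Pow(-283, 2) = 80089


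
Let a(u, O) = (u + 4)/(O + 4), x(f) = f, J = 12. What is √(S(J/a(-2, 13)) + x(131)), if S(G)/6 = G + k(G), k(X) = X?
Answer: √1355 ≈ 36.810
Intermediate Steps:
a(u, O) = (4 + u)/(4 + O)
S(G) = 12*G (S(G) = 6*(G + G) = 6*(2*G) = 12*G)
√(S(J/a(-2, 13)) + x(131)) = √(12*(12/(((4 - 2)/(4 + 13)))) + 131) = √(12*(12/((2/17))) + 131) = √(12*(12/(((1/17)*2))) + 131) = √(12*(12/(2/17)) + 131) = √(12*(12*(17/2)) + 131) = √(12*102 + 131) = √(1224 + 131) = √1355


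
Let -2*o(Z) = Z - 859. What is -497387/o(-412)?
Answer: -994774/1271 ≈ -782.67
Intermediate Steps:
o(Z) = 859/2 - Z/2 (o(Z) = -(Z - 859)/2 = -(-859 + Z)/2 = 859/2 - Z/2)
-497387/o(-412) = -497387/(859/2 - ½*(-412)) = -497387/(859/2 + 206) = -497387/1271/2 = -497387*2/1271 = -994774/1271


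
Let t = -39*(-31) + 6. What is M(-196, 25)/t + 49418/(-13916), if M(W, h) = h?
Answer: -5969497/1690794 ≈ -3.5306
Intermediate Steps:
t = 1215 (t = 1209 + 6 = 1215)
M(-196, 25)/t + 49418/(-13916) = 25/1215 + 49418/(-13916) = 25*(1/1215) + 49418*(-1/13916) = 5/243 - 24709/6958 = -5969497/1690794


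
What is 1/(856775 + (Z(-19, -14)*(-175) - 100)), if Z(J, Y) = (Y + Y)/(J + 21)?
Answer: 1/859125 ≈ 1.1640e-6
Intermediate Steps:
Z(J, Y) = 2*Y/(21 + J) (Z(J, Y) = (2*Y)/(21 + J) = 2*Y/(21 + J))
1/(856775 + (Z(-19, -14)*(-175) - 100)) = 1/(856775 + ((2*(-14)/(21 - 19))*(-175) - 100)) = 1/(856775 + ((2*(-14)/2)*(-175) - 100)) = 1/(856775 + ((2*(-14)*(½))*(-175) - 100)) = 1/(856775 + (-14*(-175) - 100)) = 1/(856775 + (2450 - 100)) = 1/(856775 + 2350) = 1/859125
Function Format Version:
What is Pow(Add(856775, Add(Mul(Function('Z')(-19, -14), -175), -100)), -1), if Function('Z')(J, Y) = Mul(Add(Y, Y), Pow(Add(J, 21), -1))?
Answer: Rational(1, 859125) ≈ 1.1640e-6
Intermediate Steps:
Function('Z')(J, Y) = Mul(2, Y, Pow(Add(21, J), -1)) (Function('Z')(J, Y) = Mul(Mul(2, Y), Pow(Add(21, J), -1)) = Mul(2, Y, Pow(Add(21, J), -1)))
Pow(Add(856775, Add(Mul(Function('Z')(-19, -14), -175), -100)), -1) = Pow(Add(856775, Add(Mul(Mul(2, -14, Pow(Add(21, -19), -1)), -175), -100)), -1) = Pow(Add(856775, Add(Mul(Mul(2, -14, Pow(2, -1)), -175), -100)), -1) = Pow(Add(856775, Add(Mul(Mul(2, -14, Rational(1, 2)), -175), -100)), -1) = Pow(Add(856775, Add(Mul(-14, -175), -100)), -1) = Pow(Add(856775, Add(2450, -100)), -1) = Pow(Add(856775, 2350), -1) = Pow(859125, -1) = Rational(1, 859125)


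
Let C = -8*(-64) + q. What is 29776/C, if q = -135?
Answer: 29776/377 ≈ 78.981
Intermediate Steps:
C = 377 (C = -8*(-64) - 135 = 512 - 135 = 377)
29776/C = 29776/377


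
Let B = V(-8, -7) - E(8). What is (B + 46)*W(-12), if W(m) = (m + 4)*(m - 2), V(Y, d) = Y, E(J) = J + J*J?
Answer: -3808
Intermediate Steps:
E(J) = J + J²
W(m) = (-2 + m)*(4 + m) (W(m) = (4 + m)*(-2 + m) = (-2 + m)*(4 + m))
B = -80 (B = -8 - 8*(1 + 8) = -8 - 8*9 = -8 - 1*72 = -8 - 72 = -80)
(B + 46)*W(-12) = (-80 + 46)*(-8 + (-12)² + 2*(-12)) = -34*(-8 + 144 - 24) = -34*112 = -3808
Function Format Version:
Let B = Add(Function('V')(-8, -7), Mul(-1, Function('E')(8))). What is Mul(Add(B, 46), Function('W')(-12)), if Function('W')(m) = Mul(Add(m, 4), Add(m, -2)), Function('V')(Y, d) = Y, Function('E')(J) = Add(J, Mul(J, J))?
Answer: -3808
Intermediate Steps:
Function('E')(J) = Add(J, Pow(J, 2))
Function('W')(m) = Mul(Add(-2, m), Add(4, m)) (Function('W')(m) = Mul(Add(4, m), Add(-2, m)) = Mul(Add(-2, m), Add(4, m)))
B = -80 (B = Add(-8, Mul(-1, Mul(8, Add(1, 8)))) = Add(-8, Mul(-1, Mul(8, 9))) = Add(-8, Mul(-1, 72)) = Add(-8, -72) = -80)
Mul(Add(B, 46), Function('W')(-12)) = Mul(Add(-80, 46), Add(-8, Pow(-12, 2), Mul(2, -12))) = Mul(-34, Add(-8, 144, -24)) = Mul(-34, 112) = -3808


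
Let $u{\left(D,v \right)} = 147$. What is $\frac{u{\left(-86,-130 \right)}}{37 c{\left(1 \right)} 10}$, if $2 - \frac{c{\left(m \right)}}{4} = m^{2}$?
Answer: $\frac{147}{1480} \approx 0.099324$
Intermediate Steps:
$c{\left(m \right)} = 8 - 4 m^{2}$
$\frac{u{\left(-86,-130 \right)}}{37 c{\left(1 \right)} 10} = \frac{147}{37 \left(8 - 4 \cdot 1^{2}\right) 10} = \frac{147}{37 \left(8 - 4\right) 10} = \frac{147}{37 \cdot 4 \cdot 10} = \frac{147}{148 \cdot 10} = \frac{147}{1480}$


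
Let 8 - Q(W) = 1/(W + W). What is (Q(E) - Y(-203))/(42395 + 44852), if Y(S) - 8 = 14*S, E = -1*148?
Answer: 841233/25825112 ≈ 0.032574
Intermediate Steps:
E = -148
Y(S) = 8 + 14*S
Q(W) = 8 - 1/(2*W) (Q(W) = 8 - 1/(W + W) = 8 - 1/(2*W))
(Q(E) - Y(-203))/(42395 + 44852) = ((8 - 1/2/(-148)) - (8 + 14*(-203)))/(42395 + 44852) = ((8 - 1/2*(-1/148)) - (8 - 2842))/87247 = ((8 + 1/296) - 1*(-2834))*(1/87247) = (2369/296 + 2834)*(1/87247) = (841233/296)*(1/87247) = 841233/25825112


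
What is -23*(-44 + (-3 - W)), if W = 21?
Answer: 1564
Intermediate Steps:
-23*(-44 + (-3 - W)) = -23*(-44 + (-3 - 1*21)) = -23*(-44 + (-3 - 21)) = -23*(-44 - 24) = -23*(-68) = 1564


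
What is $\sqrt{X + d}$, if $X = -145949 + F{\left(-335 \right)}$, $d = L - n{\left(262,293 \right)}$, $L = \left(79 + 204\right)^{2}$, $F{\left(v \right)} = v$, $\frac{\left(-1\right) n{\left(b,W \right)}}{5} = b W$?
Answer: $\sqrt{317635} \approx 563.59$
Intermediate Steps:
$n{\left(b,W \right)} = - 5 W b$ ($n{\left(b,W \right)} = - 5 b W = - 5 W b$)
$L = 80089$ ($L = 283^{2} = 80089$)
$d = 463919$ ($d = 80089 - \left(-5\right) 293 \cdot 262 = 80089 - -383830 = 80089 + 383830 = 463919$)
$X = -146284$ ($X = -145949 - 335 = -146284$)
$\sqrt{X + d} = \sqrt{-146284 + 463919} = \sqrt{317635}$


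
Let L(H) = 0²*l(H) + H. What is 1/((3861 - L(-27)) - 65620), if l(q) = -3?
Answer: -1/61732 ≈ -1.6199e-5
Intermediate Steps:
L(H) = H (L(H) = 0²*(-3) + H = 0*(-3) + H = 0 + H = H)
1/((3861 - L(-27)) - 65620) = 1/((3861 - 1*(-27)) - 65620) = 1/((3861 + 27) - 65620) = 1/(3888 - 65620) = 1/(-61732) = -1/61732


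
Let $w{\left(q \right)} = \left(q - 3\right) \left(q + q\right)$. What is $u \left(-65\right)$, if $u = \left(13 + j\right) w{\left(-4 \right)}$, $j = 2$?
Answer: $-54600$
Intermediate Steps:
$w{\left(q \right)} = 2 q \left(-3 + q\right)$ ($w{\left(q \right)} = \left(-3 + q\right) 2 q = 2 q \left(-3 + q\right)$)
$u = 840$ ($u = \left(13 + 2\right) 2 \left(-4\right) \left(-3 - 4\right) = 15 \cdot 2 \left(-4\right) \left(-7\right) = 15 \cdot 56 = 840$)
$u \left(-65\right) = 840 \left(-65\right) = -54600$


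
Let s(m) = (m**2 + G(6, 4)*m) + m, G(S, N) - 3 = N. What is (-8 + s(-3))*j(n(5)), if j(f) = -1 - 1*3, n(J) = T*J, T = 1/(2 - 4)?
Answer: 92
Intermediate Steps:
T = -1/2 (T = 1/(-2) = -1/2 ≈ -0.50000)
G(S, N) = 3 + N
n(J) = -J/2
j(f) = -4 (j(f) = -1 - 3 = -4)
s(m) = m**2 + 8*m (s(m) = (m**2 + (3 + 4)*m) + m = (m**2 + 7*m) + m = m**2 + 8*m)
(-8 + s(-3))*j(n(5)) = (-8 - 3*(8 - 3))*(-4) = (-8 - 3*5)*(-4) = (-8 - 15)*(-4) = -23*(-4) = 92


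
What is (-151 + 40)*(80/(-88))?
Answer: 1110/11 ≈ 100.91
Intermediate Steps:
(-151 + 40)*(80/(-88)) = -8880*(-1)/88 = -111*(-10/11) = 1110/11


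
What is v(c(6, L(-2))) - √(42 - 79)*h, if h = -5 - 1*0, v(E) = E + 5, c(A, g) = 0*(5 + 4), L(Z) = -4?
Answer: 5 + 5*I*√37 ≈ 5.0 + 30.414*I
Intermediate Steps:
c(A, g) = 0 (c(A, g) = 0*9 = 0)
v(E) = 5 + E
h = -5 (h = -5 + 0 = -5)
v(c(6, L(-2))) - √(42 - 79)*h = (5 + 0) - √(42 - 79)*(-5) = 5 - √(-37)*(-5) = 5 - I*√37*(-5) = 5 - (-5)*I*√37 = 5 + 5*I*√37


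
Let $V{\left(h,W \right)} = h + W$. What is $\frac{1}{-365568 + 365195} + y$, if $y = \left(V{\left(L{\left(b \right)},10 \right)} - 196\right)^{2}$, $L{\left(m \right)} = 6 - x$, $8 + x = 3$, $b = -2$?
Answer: $\frac{11423124}{373} \approx 30625.0$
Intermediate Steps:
$x = -5$ ($x = -8 + 3 = -5$)
$L{\left(m \right)} = 11$ ($L{\left(m \right)} = 6 - -5 = 6 + 5 = 11$)
$V{\left(h,W \right)} = W + h$
$y = 30625$ ($y = \left(\left(10 + 11\right) - 196\right)^{2} = \left(21 - 196\right)^{2} = \left(-175\right)^{2} = 30625$)
$\frac{1}{-365568 + 365195} + y = \frac{1}{-365568 + 365195} + 30625 = \frac{1}{-373} + 30625 = - \frac{1}{373} + 30625 = \frac{11423124}{373}$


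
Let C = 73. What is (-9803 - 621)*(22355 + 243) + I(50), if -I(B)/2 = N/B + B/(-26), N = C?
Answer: -76557504099/325 ≈ -2.3556e+8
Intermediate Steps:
N = 73
I(B) = -146/B + B/13 (I(B) = -2*(73/B + B/(-26)) = -2*(73/B + B*(-1/26)) = -2*(73/B - B/26) = -146/B + B/13)
(-9803 - 621)*(22355 + 243) + I(50) = (-9803 - 621)*(22355 + 243) + (-146/50 + (1/13)*50) = -10424*22598 + (-146*1/50 + 50/13) = -235561552 + (-73/25 + 50/13) = -235561552 + 301/325 = -76557504099/325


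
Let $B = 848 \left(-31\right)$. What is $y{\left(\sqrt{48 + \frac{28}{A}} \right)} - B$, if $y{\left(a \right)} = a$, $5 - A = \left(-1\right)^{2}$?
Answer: $26288 + \sqrt{55} \approx 26295.0$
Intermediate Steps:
$A = 4$ ($A = 5 - \left(-1\right)^{2} = 5 - 1 = 4$)
$B = -26288$
$y{\left(\sqrt{48 + \frac{28}{A}} \right)} - B = \sqrt{48 + \frac{28}{4}} - -26288 = \sqrt{48 + 28 \cdot \frac{1}{4}} + 26288 = \sqrt{48 + 7} + 26288 = \sqrt{55} + 26288 = 26288 + \sqrt{55}$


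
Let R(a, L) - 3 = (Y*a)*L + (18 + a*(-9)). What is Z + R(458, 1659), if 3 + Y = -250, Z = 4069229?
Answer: -188169838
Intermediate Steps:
Y = -253 (Y = -3 - 250 = -253)
R(a, L) = 21 - 9*a - 253*L*a (R(a, L) = 3 + ((-253*a)*L + (18 + a*(-9))) = 3 + (-253*L*a + (18 - 9*a)) = 3 + (18 - 9*a - 253*L*a) = 21 - 9*a - 253*L*a)
Z + R(458, 1659) = 4069229 + (21 - 9*458 - 253*1659*458) = 4069229 + (21 - 4122 - 192234966) = 4069229 - 192239067 = -188169838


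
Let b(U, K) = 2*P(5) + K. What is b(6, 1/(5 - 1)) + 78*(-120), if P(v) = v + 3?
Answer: -37375/4 ≈ -9343.8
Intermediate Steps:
P(v) = 3 + v
b(U, K) = 16 + K (b(U, K) = 2*(3 + 5) + K = 2*8 + K = 16 + K)
b(6, 1/(5 - 1)) + 78*(-120) = (16 + 1/(5 - 1)) + 78*(-120) = (16 + 1/4) - 9360 = (16 + ¼) - 9360 = 65/4 - 9360 = -37375/4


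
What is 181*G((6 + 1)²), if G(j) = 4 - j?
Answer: -8145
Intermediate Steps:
181*G((6 + 1)²) = 181*(4 - (6 + 1)²) = 181*(4 - 1*7²) = 181*(4 - 1*49) = 181*(4 - 49) = 181*(-45) = -8145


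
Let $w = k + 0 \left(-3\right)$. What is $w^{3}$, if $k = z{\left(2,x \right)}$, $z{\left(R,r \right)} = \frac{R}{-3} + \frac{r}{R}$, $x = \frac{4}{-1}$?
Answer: $- \frac{512}{27} \approx -18.963$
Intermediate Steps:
$x = -4$ ($x = 4 \left(-1\right) = -4$)
$z{\left(R,r \right)} = - \frac{R}{3} + \frac{r}{R}$ ($z{\left(R,r \right)} = R \left(- \frac{1}{3}\right) + \frac{r}{R} = - \frac{R}{3} + \frac{r}{R}$)
$k = - \frac{8}{3}$ ($k = \left(- \frac{1}{3}\right) 2 - \frac{4}{2} = - \frac{2}{3} - 2 = - \frac{8}{3} \approx -2.6667$)
$w = - \frac{8}{3}$ ($w = - \frac{8}{3} + 0 \left(-3\right) = - \frac{8}{3} + 0 = - \frac{8}{3} \approx -2.6667$)
$w^{3} = \left(- \frac{8}{3}\right)^{3} = - \frac{512}{27}$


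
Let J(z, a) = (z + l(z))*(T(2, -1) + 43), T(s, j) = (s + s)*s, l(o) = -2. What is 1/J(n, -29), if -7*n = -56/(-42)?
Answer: -7/782 ≈ -0.0089514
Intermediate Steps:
T(s, j) = 2*s² (T(s, j) = (2*s)*s = 2*s²)
n = -4/21 (n = -(-8)/(-42) = -(-8)*(-1)/42 = -⅐*4/3 = -4/21 ≈ -0.19048)
J(z, a) = -102 + 51*z (J(z, a) = (z - 2)*(2*2² + 43) = (-2 + z)*(2*4 + 43) = (-2 + z)*(8 + 43) = (-2 + z)*51 = -102 + 51*z)
1/J(n, -29) = 1/(-102 + 51*(-4/21)) = 1/(-102 - 68/7) = 1/(-782/7) = -7/782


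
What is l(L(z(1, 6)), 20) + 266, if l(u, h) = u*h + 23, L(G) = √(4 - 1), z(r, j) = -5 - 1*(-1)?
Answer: 289 + 20*√3 ≈ 323.64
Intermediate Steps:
z(r, j) = -4 (z(r, j) = -5 + 1 = -4)
L(G) = √3
l(u, h) = 23 + h*u (l(u, h) = h*u + 23 = 23 + h*u)
l(L(z(1, 6)), 20) + 266 = (23 + 20*√3) + 266 = 289 + 20*√3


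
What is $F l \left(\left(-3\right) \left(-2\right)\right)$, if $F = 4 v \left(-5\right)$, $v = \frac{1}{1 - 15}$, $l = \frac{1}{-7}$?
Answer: $- \frac{60}{49} \approx -1.2245$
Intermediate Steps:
$l = - \frac{1}{7} \approx -0.14286$
$v = - \frac{1}{14}$ ($v = \frac{1}{1 - 15} = \frac{1}{-14} = - \frac{1}{14} \approx -0.071429$)
$F = \frac{10}{7}$ ($F = 4 \left(- \frac{1}{14}\right) \left(-5\right) = \left(- \frac{2}{7}\right) \left(-5\right) = \frac{10}{7} \approx 1.4286$)
$F l \left(\left(-3\right) \left(-2\right)\right) = \frac{10}{7} \left(- \frac{1}{7}\right) \left(\left(-3\right) \left(-2\right)\right) = \left(- \frac{10}{49}\right) 6 = - \frac{60}{49}$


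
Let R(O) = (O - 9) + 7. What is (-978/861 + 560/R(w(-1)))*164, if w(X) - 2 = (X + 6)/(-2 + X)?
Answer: -387032/7 ≈ -55290.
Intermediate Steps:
w(X) = 2 + (6 + X)/(-2 + X) (w(X) = 2 + (X + 6)/(-2 + X) = 2 + (6 + X)/(-2 + X))
R(O) = -2 + O (R(O) = (-9 + O) + 7 = -2 + O)
(-978/861 + 560/R(w(-1)))*164 = (-978/861 + 560/(-2 + (2 + 3*(-1))/(-2 - 1)))*164 = (-978*1/861 + 560/(-2 + (2 - 3)/(-3)))*164 = (-326/287 + 560/(-2 - 1/3*(-1)))*164 = (-326/287 + 560/(-2 + 1/3))*164 = (-326/287 + 560/(-5/3))*164 = (-326/287 + 560*(-3/5))*164 = (-326/287 - 336)*164 = -96758/287*164 = -387032/7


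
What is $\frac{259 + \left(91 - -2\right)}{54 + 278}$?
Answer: $\frac{88}{83} \approx 1.0602$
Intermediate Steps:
$\frac{259 + \left(91 - -2\right)}{54 + 278} = \frac{259 + \left(91 + 2\right)}{332} = \left(259 + 93\right) \frac{1}{332} = 352 \cdot \frac{1}{332} = \frac{88}{83}$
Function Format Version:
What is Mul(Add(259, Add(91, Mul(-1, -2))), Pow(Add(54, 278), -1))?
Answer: Rational(88, 83) ≈ 1.0602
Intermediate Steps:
Mul(Add(259, Add(91, Mul(-1, -2))), Pow(Add(54, 278), -1)) = Mul(Add(259, Add(91, 2)), Pow(332, -1)) = Mul(Add(259, 93), Rational(1, 332)) = Mul(352, Rational(1, 332)) = Rational(88, 83)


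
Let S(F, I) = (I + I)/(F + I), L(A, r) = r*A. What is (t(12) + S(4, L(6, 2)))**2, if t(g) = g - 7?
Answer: 169/4 ≈ 42.250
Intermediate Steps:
t(g) = -7 + g
L(A, r) = A*r
S(F, I) = 2*I/(F + I) (S(F, I) = (2*I)/(F + I) = 2*I/(F + I))
(t(12) + S(4, L(6, 2)))**2 = ((-7 + 12) + 2*(6*2)/(4 + 6*2))**2 = (5 + 2*12/(4 + 12))**2 = (5 + 2*12/16)**2 = (5 + 2*12*(1/16))**2 = (5 + 3/2)**2 = (13/2)**2 = 169/4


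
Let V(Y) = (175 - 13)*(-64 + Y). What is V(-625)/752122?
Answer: -55809/376061 ≈ -0.14840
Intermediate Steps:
V(Y) = -10368 + 162*Y (V(Y) = 162*(-64 + Y) = -10368 + 162*Y)
V(-625)/752122 = (-10368 + 162*(-625))/752122 = (-10368 - 101250)*(1/752122) = -111618*1/752122 = -55809/376061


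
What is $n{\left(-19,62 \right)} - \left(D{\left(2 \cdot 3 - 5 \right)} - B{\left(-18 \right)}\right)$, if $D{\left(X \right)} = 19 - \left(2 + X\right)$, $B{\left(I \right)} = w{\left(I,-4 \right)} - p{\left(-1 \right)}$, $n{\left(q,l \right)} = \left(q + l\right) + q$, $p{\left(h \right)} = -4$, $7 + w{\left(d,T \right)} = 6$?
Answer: $11$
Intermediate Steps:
$w{\left(d,T \right)} = -1$ ($w{\left(d,T \right)} = -7 + 6 = -1$)
$n{\left(q,l \right)} = l + 2 q$ ($n{\left(q,l \right)} = \left(l + q\right) + q = l + 2 q$)
$B{\left(I \right)} = 3$ ($B{\left(I \right)} = -1 - -4 = -1 + 4 = 3$)
$D{\left(X \right)} = 17 - X$
$n{\left(-19,62 \right)} - \left(D{\left(2 \cdot 3 - 5 \right)} - B{\left(-18 \right)}\right) = \left(62 + 2 \left(-19\right)\right) - \left(\left(17 - \left(2 \cdot 3 - 5\right)\right) - 3\right) = \left(62 - 38\right) - \left(\left(17 - \left(6 - 5\right)\right) - 3\right) = 24 - \left(\left(17 - 1\right) - 3\right) = 24 - \left(16 - 3\right) = 24 - 13 = 11$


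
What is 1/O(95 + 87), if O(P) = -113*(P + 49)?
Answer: -1/26103 ≈ -3.8310e-5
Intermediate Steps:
O(P) = -5537 - 113*P (O(P) = -113*(49 + P) = -5537 - 113*P)
1/O(95 + 87) = 1/(-5537 - 113*(95 + 87)) = 1/(-5537 - 113*182) = 1/(-5537 - 20566) = 1/(-26103) = -1/26103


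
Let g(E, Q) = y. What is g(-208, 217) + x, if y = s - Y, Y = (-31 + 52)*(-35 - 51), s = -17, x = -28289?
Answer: -26500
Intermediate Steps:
Y = -1806 (Y = 21*(-86) = -1806)
y = 1789 (y = -17 - 1*(-1806) = -17 + 1806 = 1789)
g(E, Q) = 1789
g(-208, 217) + x = 1789 - 28289 = -26500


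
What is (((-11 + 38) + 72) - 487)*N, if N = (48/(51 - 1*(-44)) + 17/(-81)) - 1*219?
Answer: 652977616/7695 ≈ 84857.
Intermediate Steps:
N = -1682932/7695 (N = (48/(51 + 44) + 17*(-1/81)) - 219 = (48/95 - 17/81) - 219 = 2273/7695 - 219 = -1682932/7695 ≈ -218.70)
(((-11 + 38) + 72) - 487)*N = (((-11 + 38) + 72) - 487)*(-1682932/7695) = ((27 + 72) - 487)*(-1682932/7695) = (99 - 487)*(-1682932/7695) = -388*(-1682932/7695) = 652977616/7695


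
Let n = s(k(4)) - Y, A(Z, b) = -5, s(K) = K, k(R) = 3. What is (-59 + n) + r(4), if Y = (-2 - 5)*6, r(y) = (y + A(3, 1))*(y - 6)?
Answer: -12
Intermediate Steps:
r(y) = (-6 + y)*(-5 + y) (r(y) = (y - 5)*(y - 6) = (-5 + y)*(-6 + y) = (-6 + y)*(-5 + y))
Y = -42 (Y = -7*6 = -42)
n = 45 (n = 3 - 1*(-42) = 3 + 42 = 45)
(-59 + n) + r(4) = (-59 + 45) + (30 + 4² - 11*4) = -14 + (30 + 16 - 44) = -14 + 2 = -12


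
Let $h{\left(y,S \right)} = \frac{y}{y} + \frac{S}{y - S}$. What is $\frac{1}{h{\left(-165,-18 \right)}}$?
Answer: $\frac{49}{55} \approx 0.89091$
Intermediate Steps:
$h{\left(y,S \right)} = 1 + \frac{S}{y - S}$
$\frac{1}{h{\left(-165,-18 \right)}} = \frac{1}{\left(-165\right) \frac{1}{-165 - -18}} = \frac{1}{\left(-165\right) \frac{1}{-165 + 18}} = \frac{1}{\left(-165\right) \frac{1}{-147}} = \frac{1}{\left(-165\right) \left(- \frac{1}{147}\right)} = \frac{1}{\frac{55}{49}} = \frac{49}{55}$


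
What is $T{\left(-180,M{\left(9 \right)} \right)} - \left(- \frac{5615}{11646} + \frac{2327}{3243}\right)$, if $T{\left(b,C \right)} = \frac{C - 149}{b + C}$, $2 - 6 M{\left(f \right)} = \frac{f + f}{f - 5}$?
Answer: $\frac{16156469683}{27255890790} \approx 0.59277$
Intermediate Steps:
$M{\left(f \right)} = \frac{1}{3} - \frac{f}{3 \left(-5 + f\right)}$ ($M{\left(f \right)} = \frac{1}{3} - \frac{\left(f + f\right) \frac{1}{f - 5}}{6} = \frac{1}{3} - \frac{2 f \frac{1}{-5 + f}}{6} = \frac{1}{3} - \frac{f}{3 \left(-5 + f\right)}$)
$T{\left(b,C \right)} = \frac{-149 + C}{C + b}$
$T{\left(-180,M{\left(9 \right)} \right)} - \left(- \frac{5615}{11646} + \frac{2327}{3243}\right) = \frac{-149 - \frac{5}{-15 + 3 \cdot 9}}{- \frac{5}{-15 + 3 \cdot 9} - 180} - \left(- \frac{5615}{11646} + \frac{2327}{3243}\right) = \frac{-149 - \frac{5}{-15 + 27}}{- \frac{5}{-15 + 27} - 180} - \frac{2963599}{12589326} = \frac{-149 - \frac{5}{12}}{- \frac{5}{12} - 180} + \left(- \frac{2327}{3243} + \frac{5615}{11646}\right) = \frac{-149 - \frac{5}{12}}{\left(-5\right) \frac{1}{12} - 180} - \frac{2963599}{12589326} = \frac{-149 - \frac{5}{12}}{- \frac{5}{12} - 180} - \frac{2963599}{12589326} = \frac{1}{- \frac{2165}{12}} \left(- \frac{1793}{12}\right) - \frac{2963599}{12589326} = \left(- \frac{12}{2165}\right) \left(- \frac{1793}{12}\right) - \frac{2963599}{12589326} = \frac{1793}{2165} - \frac{2963599}{12589326} = \frac{16156469683}{27255890790}$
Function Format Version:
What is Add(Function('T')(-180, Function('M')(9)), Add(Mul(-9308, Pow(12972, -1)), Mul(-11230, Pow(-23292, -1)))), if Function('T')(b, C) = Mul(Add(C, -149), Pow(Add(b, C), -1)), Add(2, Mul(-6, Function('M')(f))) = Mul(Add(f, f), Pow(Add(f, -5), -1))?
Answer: Rational(16156469683, 27255890790) ≈ 0.59277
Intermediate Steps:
Function('M')(f) = Add(Rational(1, 3), Mul(Rational(-1, 3), f, Pow(Add(-5, f), -1))) (Function('M')(f) = Add(Rational(1, 3), Mul(Rational(-1, 6), Mul(Add(f, f), Pow(Add(f, -5), -1)))) = Add(Rational(1, 3), Mul(Rational(-1, 6), Mul(Mul(2, f), Pow(Add(-5, f), -1)))) = Add(Rational(1, 3), Mul(Rational(-1, 6), Mul(2, f, Pow(Add(-5, f), -1)))) = Add(Rational(1, 3), Mul(Rational(-1, 3), f, Pow(Add(-5, f), -1))))
Function('T')(b, C) = Mul(Pow(Add(C, b), -1), Add(-149, C)) (Function('T')(b, C) = Mul(Add(-149, C), Pow(Add(C, b), -1)) = Mul(Pow(Add(C, b), -1), Add(-149, C)))
Add(Function('T')(-180, Function('M')(9)), Add(Mul(-9308, Pow(12972, -1)), Mul(-11230, Pow(-23292, -1)))) = Add(Mul(Pow(Add(Mul(-5, Pow(Add(-15, Mul(3, 9)), -1)), -180), -1), Add(-149, Mul(-5, Pow(Add(-15, Mul(3, 9)), -1)))), Add(Mul(-9308, Pow(12972, -1)), Mul(-11230, Pow(-23292, -1)))) = Add(Mul(Pow(Add(Mul(-5, Pow(Add(-15, 27), -1)), -180), -1), Add(-149, Mul(-5, Pow(Add(-15, 27), -1)))), Add(Mul(-9308, Rational(1, 12972)), Mul(-11230, Rational(-1, 23292)))) = Add(Mul(Pow(Add(Mul(-5, Pow(12, -1)), -180), -1), Add(-149, Mul(-5, Pow(12, -1)))), Add(Rational(-2327, 3243), Rational(5615, 11646))) = Add(Mul(Pow(Add(Mul(-5, Rational(1, 12)), -180), -1), Add(-149, Mul(-5, Rational(1, 12)))), Rational(-2963599, 12589326)) = Add(Mul(Pow(Add(Rational(-5, 12), -180), -1), Add(-149, Rational(-5, 12))), Rational(-2963599, 12589326)) = Add(Mul(Pow(Rational(-2165, 12), -1), Rational(-1793, 12)), Rational(-2963599, 12589326)) = Add(Mul(Rational(-12, 2165), Rational(-1793, 12)), Rational(-2963599, 12589326)) = Add(Rational(1793, 2165), Rational(-2963599, 12589326)) = Rational(16156469683, 27255890790)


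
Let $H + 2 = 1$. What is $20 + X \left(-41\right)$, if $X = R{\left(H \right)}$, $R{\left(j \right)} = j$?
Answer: $61$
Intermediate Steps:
$H = -1$ ($H = -2 + 1 = -1$)
$X = -1$
$20 + X \left(-41\right) = 20 - -41 = 20 + 41 = 61$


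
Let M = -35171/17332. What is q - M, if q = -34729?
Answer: -601887857/17332 ≈ -34727.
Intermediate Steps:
M = -35171/17332 (M = -35171*1/17332 = -35171/17332 ≈ -2.0293)
q - M = -34729 - 1*(-35171/17332) = -34729 + 35171/17332 = -601887857/17332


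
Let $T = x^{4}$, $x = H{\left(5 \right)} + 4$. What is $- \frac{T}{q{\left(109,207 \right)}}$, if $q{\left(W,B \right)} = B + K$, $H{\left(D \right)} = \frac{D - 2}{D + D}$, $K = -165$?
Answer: $- \frac{3418801}{420000} \approx -8.14$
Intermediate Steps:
$H{\left(D \right)} = \frac{-2 + D}{2 D}$
$q{\left(W,B \right)} = -165 + B$ ($q{\left(W,B \right)} = B - 165 = -165 + B$)
$x = \frac{43}{10}$ ($x = \frac{-2 + 5}{2 \cdot 5} + 4 = \frac{1}{2} \cdot \frac{1}{5} \cdot 3 + 4 = \frac{3}{10} + 4 = \frac{43}{10} \approx 4.3$)
$T = \frac{3418801}{10000}$ ($T = \left(\frac{43}{10}\right)^{4} = \frac{3418801}{10000} \approx 341.88$)
$- \frac{T}{q{\left(109,207 \right)}} = - \frac{3418801}{10000 \left(-165 + 207\right)} = - \frac{3418801}{10000 \cdot 42} = \left(-1\right) \frac{3418801}{420000} = - \frac{3418801}{420000}$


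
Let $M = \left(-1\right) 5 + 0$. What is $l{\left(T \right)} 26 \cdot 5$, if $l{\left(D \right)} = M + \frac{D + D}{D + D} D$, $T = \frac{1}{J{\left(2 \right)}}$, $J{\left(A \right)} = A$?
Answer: $-585$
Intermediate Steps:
$M = -5$ ($M = -5 + 0 = -5$)
$T = \frac{1}{2} \approx 0.5$
$l{\left(D \right)} = -5 + D$ ($l{\left(D \right)} = -5 + \frac{D + D}{D + D} D = -5 + \frac{2 D}{2 D} D = -5 + 2 D \frac{1}{2 D} D = -5 + 1 D = -5 + D$)
$l{\left(T \right)} 26 \cdot 5 = \left(-5 + \frac{1}{2}\right) 26 \cdot 5 = \left(- \frac{9}{2}\right) 26 \cdot 5 = \left(-117\right) 5 = -585$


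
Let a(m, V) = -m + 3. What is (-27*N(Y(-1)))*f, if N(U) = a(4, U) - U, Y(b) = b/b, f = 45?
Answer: 2430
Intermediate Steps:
a(m, V) = 3 - m
Y(b) = 1
N(U) = -1 - U (N(U) = (3 - 1*4) - U = (3 - 4) - U = -1 - U)
(-27*N(Y(-1)))*f = -27*(-1 - 1*1)*45 = -27*(-1 - 1)*45 = -27*(-2)*45 = 54*45 = 2430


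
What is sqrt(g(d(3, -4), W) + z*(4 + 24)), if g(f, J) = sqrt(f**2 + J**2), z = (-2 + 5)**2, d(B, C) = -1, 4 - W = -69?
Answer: sqrt(252 + sqrt(5330)) ≈ 18.028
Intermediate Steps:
W = 73 (W = 4 - 1*(-69) = 4 + 69 = 73)
z = 9 (z = 3**2 = 9)
g(f, J) = sqrt(J**2 + f**2)
sqrt(g(d(3, -4), W) + z*(4 + 24)) = sqrt(sqrt(73**2 + (-1)**2) + 9*(4 + 24)) = sqrt(sqrt(5329 + 1) + 9*28) = sqrt(sqrt(5330) + 252) = sqrt(252 + sqrt(5330))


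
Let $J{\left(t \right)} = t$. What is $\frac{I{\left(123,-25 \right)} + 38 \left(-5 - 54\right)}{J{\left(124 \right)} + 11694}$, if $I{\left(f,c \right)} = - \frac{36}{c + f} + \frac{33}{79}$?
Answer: $- \frac{8678587}{45747478} \approx -0.18971$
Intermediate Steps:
$I{\left(f,c \right)} = \frac{33}{79} - \frac{36}{c + f}$ ($I{\left(f,c \right)} = - \frac{36}{c + f} + 33 \cdot \frac{1}{79} = - \frac{36}{c + f} + \frac{33}{79} = \frac{33}{79} - \frac{36}{c + f}$)
$\frac{I{\left(123,-25 \right)} + 38 \left(-5 - 54\right)}{J{\left(124 \right)} + 11694} = \frac{\frac{3 \left(-948 + 11 \left(-25\right) + 11 \cdot 123\right)}{79 \left(-25 + 123\right)} + 38 \left(-5 - 54\right)}{124 + 11694} = \frac{\frac{3 \left(-948 - 275 + 1353\right)}{79 \cdot 98} + 38 \left(-59\right)}{11818} = \left(\frac{3}{79} \cdot \frac{1}{98} \cdot 130 - 2242\right) \frac{1}{11818} = \left(\frac{195}{3871} - 2242\right) \frac{1}{11818} = \left(- \frac{8678587}{3871}\right) \frac{1}{11818} = - \frac{8678587}{45747478}$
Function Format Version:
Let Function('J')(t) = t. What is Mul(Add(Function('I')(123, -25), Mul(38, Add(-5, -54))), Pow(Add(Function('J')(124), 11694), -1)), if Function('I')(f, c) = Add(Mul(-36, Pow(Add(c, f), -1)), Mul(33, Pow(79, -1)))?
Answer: Rational(-8678587, 45747478) ≈ -0.18971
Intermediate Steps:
Function('I')(f, c) = Add(Rational(33, 79), Mul(-36, Pow(Add(c, f), -1))) (Function('I')(f, c) = Add(Mul(-36, Pow(Add(c, f), -1)), Mul(33, Rational(1, 79))) = Add(Mul(-36, Pow(Add(c, f), -1)), Rational(33, 79)) = Add(Rational(33, 79), Mul(-36, Pow(Add(c, f), -1))))
Mul(Add(Function('I')(123, -25), Mul(38, Add(-5, -54))), Pow(Add(Function('J')(124), 11694), -1)) = Mul(Add(Mul(Rational(3, 79), Pow(Add(-25, 123), -1), Add(-948, Mul(11, -25), Mul(11, 123))), Mul(38, Add(-5, -54))), Pow(Add(124, 11694), -1)) = Mul(Add(Mul(Rational(3, 79), Pow(98, -1), Add(-948, -275, 1353)), Mul(38, -59)), Pow(11818, -1)) = Mul(Add(Mul(Rational(3, 79), Rational(1, 98), 130), -2242), Rational(1, 11818)) = Mul(Add(Rational(195, 3871), -2242), Rational(1, 11818)) = Mul(Rational(-8678587, 3871), Rational(1, 11818)) = Rational(-8678587, 45747478)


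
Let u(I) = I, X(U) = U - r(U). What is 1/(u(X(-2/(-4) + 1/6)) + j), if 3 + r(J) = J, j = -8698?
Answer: -1/8695 ≈ -0.00011501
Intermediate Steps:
r(J) = -3 + J
X(U) = 3 (X(U) = U - (-3 + U) = U + (3 - U) = 3)
1/(u(X(-2/(-4) + 1/6)) + j) = 1/(3 - 8698) = 1/(-8695) = -1/8695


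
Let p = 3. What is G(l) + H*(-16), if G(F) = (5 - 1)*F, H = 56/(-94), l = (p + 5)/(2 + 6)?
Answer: 636/47 ≈ 13.532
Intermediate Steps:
l = 1 (l = (3 + 5)/(2 + 6) = 8/8 = 8*(⅛) = 1)
H = -28/47 (H = 56*(-1/94) = -28/47 ≈ -0.59575)
G(F) = 4*F
G(l) + H*(-16) = 4*1 - 28/47*(-16) = 4 + 448/47 = 636/47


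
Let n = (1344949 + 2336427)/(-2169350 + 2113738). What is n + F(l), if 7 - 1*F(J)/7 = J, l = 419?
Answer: -41016596/13903 ≈ -2950.2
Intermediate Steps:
F(J) = 49 - 7*J
n = -920344/13903 (n = 3681376/(-55612) = 3681376*(-1/55612) = -920344/13903 ≈ -66.198)
n + F(l) = -920344/13903 + (49 - 7*419) = -920344/13903 + (49 - 2933) = -920344/13903 - 2884 = -41016596/13903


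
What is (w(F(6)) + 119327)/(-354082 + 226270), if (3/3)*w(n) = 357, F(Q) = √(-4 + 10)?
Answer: -29921/31953 ≈ -0.93641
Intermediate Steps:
F(Q) = √6
w(n) = 357
(w(F(6)) + 119327)/(-354082 + 226270) = (357 + 119327)/(-354082 + 226270) = 119684/(-127812) = 119684*(-1/127812) = -29921/31953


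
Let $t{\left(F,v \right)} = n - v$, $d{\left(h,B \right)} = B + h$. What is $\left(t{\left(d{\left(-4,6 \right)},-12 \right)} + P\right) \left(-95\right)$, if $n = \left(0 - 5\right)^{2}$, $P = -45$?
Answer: $760$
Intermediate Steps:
$n = 25$ ($n = \left(-5\right)^{2} = 25$)
$t{\left(F,v \right)} = 25 - v$
$\left(t{\left(d{\left(-4,6 \right)},-12 \right)} + P\right) \left(-95\right) = \left(\left(25 - -12\right) - 45\right) \left(-95\right) = \left(\left(25 + 12\right) - 45\right) \left(-95\right) = \left(37 - 45\right) \left(-95\right) = \left(-8\right) \left(-95\right) = 760$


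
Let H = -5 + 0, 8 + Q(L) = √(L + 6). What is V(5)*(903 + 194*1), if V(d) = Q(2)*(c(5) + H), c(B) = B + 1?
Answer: -8776 + 2194*√2 ≈ -5673.2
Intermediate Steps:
Q(L) = -8 + √(6 + L) (Q(L) = -8 + √(L + 6) = -8 + √(6 + L))
H = -5
c(B) = 1 + B
V(d) = -8 + 2*√2 (V(d) = (-8 + √(6 + 2))*((1 + 5) - 5) = (-8 + √8)*(6 - 5) = (-8 + 2*√2)*1 = -8 + 2*√2)
V(5)*(903 + 194*1) = (-8 + 2*√2)*(903 + 194*1) = (-8 + 2*√2)*(903 + 194) = (-8 + 2*√2)*1097 = -8776 + 2194*√2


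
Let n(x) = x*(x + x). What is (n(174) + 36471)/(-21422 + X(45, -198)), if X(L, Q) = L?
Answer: -97023/21377 ≈ -4.5387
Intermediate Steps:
n(x) = 2*x**2 (n(x) = x*(2*x) = 2*x**2)
(n(174) + 36471)/(-21422 + X(45, -198)) = (2*174**2 + 36471)/(-21422 + 45) = (2*30276 + 36471)/(-21377) = (60552 + 36471)*(-1/21377) = 97023*(-1/21377) = -97023/21377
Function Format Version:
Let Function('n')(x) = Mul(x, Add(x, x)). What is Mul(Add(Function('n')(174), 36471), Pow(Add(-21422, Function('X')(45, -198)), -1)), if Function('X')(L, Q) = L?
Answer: Rational(-97023, 21377) ≈ -4.5387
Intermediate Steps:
Function('n')(x) = Mul(2, Pow(x, 2)) (Function('n')(x) = Mul(x, Mul(2, x)) = Mul(2, Pow(x, 2)))
Mul(Add(Function('n')(174), 36471), Pow(Add(-21422, Function('X')(45, -198)), -1)) = Mul(Add(Mul(2, Pow(174, 2)), 36471), Pow(Add(-21422, 45), -1)) = Mul(Add(Mul(2, 30276), 36471), Pow(-21377, -1)) = Mul(Add(60552, 36471), Rational(-1, 21377)) = Mul(97023, Rational(-1, 21377)) = Rational(-97023, 21377)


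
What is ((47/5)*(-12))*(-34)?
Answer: 19176/5 ≈ 3835.2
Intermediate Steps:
((47/5)*(-12))*(-34) = -564/5*(-34) = 19176/5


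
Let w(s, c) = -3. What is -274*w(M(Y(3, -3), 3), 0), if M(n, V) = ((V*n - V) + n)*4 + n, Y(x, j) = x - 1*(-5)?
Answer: 822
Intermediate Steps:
Y(x, j) = 5 + x (Y(x, j) = x + 5 = 5 + x)
M(n, V) = -4*V + 5*n + 4*V*n (M(n, V) = ((-V + V*n) + n)*4 + n = (n - V + V*n)*4 + n = (-4*V + 4*n + 4*V*n) + n = -4*V + 5*n + 4*V*n)
-274*w(M(Y(3, -3), 3), 0) = -274*(-3) = 822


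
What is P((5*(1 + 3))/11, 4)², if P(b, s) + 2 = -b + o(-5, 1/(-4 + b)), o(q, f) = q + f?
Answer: 5997601/69696 ≈ 86.054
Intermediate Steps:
o(q, f) = f + q
P(b, s) = -7 + 1/(-4 + b) - b (P(b, s) = -2 + (-b + (1/(-4 + b) - 5)) = -2 + (-b + (-5 + 1/(-4 + b))) = -2 + (-5 + 1/(-4 + b) - b) = -7 + 1/(-4 + b) - b)
P((5*(1 + 3))/11, 4)² = ((29 - ((5*(1 + 3))/11)² - 3*5*(1 + 3)/11)/(-4 + (5*(1 + 3))/11))² = ((29 - ((5*4)*(1/11))² - 3*5*4/11)/(-4 + (5*4)*(1/11)))² = ((29 - (20*(1/11))² - 60/11)/(-4 + 20*(1/11)))² = ((29 - (20/11)² - 3*20/11)/(-4 + 20/11))² = ((29 - 1*400/121 - 60/11)/(-24/11))² = (-11*(29 - 400/121 - 60/11)/24)² = (-11/24*2449/121)² = (-2449/264)² = 5997601/69696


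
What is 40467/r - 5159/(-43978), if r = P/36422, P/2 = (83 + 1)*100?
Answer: 70150195203/799600 ≈ 87732.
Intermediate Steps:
P = 16800 (P = 2*((83 + 1)*100) = 2*(84*100) = 2*8400 = 16800)
r = 8400/18211 (r = 16800/36422 = 16800*(1/36422) = 8400/18211 ≈ 0.46126)
40467/r - 5159/(-43978) = 40467/(8400/18211) - 5159/(-43978) = 40467*(18211/8400) - 5159*(-1/43978) = 35092597/400 + 469/3998 = 70150195203/799600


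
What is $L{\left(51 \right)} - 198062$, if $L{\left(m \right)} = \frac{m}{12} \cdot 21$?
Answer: $- \frac{791891}{4} \approx -1.9797 \cdot 10^{5}$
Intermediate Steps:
$L{\left(m \right)} = \frac{7 m}{4}$ ($L{\left(m \right)} = m \frac{1}{12} \cdot 21 = \frac{m}{12} \cdot 21 = \frac{7 m}{4}$)
$L{\left(51 \right)} - 198062 = \frac{7}{4} \cdot 51 - 198062 = \frac{357}{4} - 198062 = - \frac{791891}{4}$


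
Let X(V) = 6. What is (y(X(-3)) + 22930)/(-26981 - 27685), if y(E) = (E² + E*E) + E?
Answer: -11504/27333 ≈ -0.42088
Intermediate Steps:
y(E) = E + 2*E² (y(E) = (E² + E²) + E = 2*E² + E = E + 2*E²)
(y(X(-3)) + 22930)/(-26981 - 27685) = (6*(1 + 2*6) + 22930)/(-26981 - 27685) = (6*(1 + 12) + 22930)/(-54666) = (6*13 + 22930)*(-1/54666) = (78 + 22930)*(-1/54666) = 23008*(-1/54666) = -11504/27333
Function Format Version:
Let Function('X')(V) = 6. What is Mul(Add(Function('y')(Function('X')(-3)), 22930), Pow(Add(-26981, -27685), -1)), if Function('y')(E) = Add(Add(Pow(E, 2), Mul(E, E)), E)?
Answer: Rational(-11504, 27333) ≈ -0.42088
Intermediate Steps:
Function('y')(E) = Add(E, Mul(2, Pow(E, 2))) (Function('y')(E) = Add(Add(Pow(E, 2), Pow(E, 2)), E) = Add(Mul(2, Pow(E, 2)), E) = Add(E, Mul(2, Pow(E, 2))))
Mul(Add(Function('y')(Function('X')(-3)), 22930), Pow(Add(-26981, -27685), -1)) = Mul(Add(Mul(6, Add(1, Mul(2, 6))), 22930), Pow(Add(-26981, -27685), -1)) = Mul(Add(Mul(6, Add(1, 12)), 22930), Pow(-54666, -1)) = Mul(Add(Mul(6, 13), 22930), Rational(-1, 54666)) = Mul(Add(78, 22930), Rational(-1, 54666)) = Mul(23008, Rational(-1, 54666)) = Rational(-11504, 27333)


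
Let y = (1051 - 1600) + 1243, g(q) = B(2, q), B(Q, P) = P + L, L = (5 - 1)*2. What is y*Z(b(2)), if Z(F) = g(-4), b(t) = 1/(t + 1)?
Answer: 2776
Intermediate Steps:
L = 8 (L = 4*2 = 8)
B(Q, P) = 8 + P (B(Q, P) = P + 8 = 8 + P)
b(t) = 1/(1 + t)
g(q) = 8 + q
Z(F) = 4 (Z(F) = 8 - 4 = 4)
y = 694 (y = -549 + 1243 = 694)
y*Z(b(2)) = 694*4 = 2776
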